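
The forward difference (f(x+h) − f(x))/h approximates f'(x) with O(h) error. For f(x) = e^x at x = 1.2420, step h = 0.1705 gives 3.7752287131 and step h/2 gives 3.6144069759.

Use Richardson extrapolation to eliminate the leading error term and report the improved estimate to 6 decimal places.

3.453585

Method order is 1; weight 2^1 = 2.
Top: 2(3.6144069759) − (3.7752287131) = 3.4535852387
Divide by 2^1 − 1 = 1.
(2×3.6144069759 − 3.7752287131)/(2 − 1) = 3.4535852387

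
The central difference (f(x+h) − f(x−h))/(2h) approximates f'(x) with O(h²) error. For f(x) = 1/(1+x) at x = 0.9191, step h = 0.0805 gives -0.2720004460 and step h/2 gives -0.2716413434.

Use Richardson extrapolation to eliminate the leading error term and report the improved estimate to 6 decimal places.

r = 2: numerator weight 4, denominator 3.
Numerator 4·A(h/2) − A(h) = 4·(-0.2716413434) − (-0.2720004460) = -0.8145649276
Divide by 2^2 − 1 = 3.
Extrapolated: (-0.8145649276) / 3 = -0.2715216425
Shift from A(h/2): +0.0001197009.

-0.271522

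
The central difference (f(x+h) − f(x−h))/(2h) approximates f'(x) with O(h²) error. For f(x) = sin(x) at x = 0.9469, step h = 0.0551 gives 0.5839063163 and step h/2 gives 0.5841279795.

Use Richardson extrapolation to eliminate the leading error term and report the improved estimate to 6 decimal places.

Error is O(h^2); halving h shrinks it by 2^2 = 4.
2^2×A(h/2) = 2.3365119180; minus A(h) gives 1.7526056017.
Divide by 2^2 − 1 = 3.
So the Richardson estimate is 0.5842018672.

0.584202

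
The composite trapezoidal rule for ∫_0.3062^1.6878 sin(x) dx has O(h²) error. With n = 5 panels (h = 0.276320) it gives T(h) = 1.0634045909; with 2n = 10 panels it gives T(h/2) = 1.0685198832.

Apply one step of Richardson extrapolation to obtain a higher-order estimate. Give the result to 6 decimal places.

The method has order 2: 2^2 = 4.
4×1.0685198832 = 4.2740795328; 4.2740795328 − 1.0634045909 = 3.2106749419
Divide by 2^2 − 1 = 3.
So the Richardson estimate is 1.0702249806.
Gap between inputs: 5.115e-03; correction applied: +0.0017050974.

1.070225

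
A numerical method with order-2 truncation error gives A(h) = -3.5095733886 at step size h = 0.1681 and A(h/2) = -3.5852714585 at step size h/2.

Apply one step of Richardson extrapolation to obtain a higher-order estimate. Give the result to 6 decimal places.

-3.610504

Method order is 2; weight 2^2 = 4.
2^2·A(h/2) = -14.3410858340; minus A(h) gives -10.8315124454.
Divide by 2^2 − 1 = 3.
So the Richardson estimate is -3.6105041485.
Correction |R − A(h/2)| = 2.523e-02; gap |A(h/2) − A(h)| = 7.570e-02.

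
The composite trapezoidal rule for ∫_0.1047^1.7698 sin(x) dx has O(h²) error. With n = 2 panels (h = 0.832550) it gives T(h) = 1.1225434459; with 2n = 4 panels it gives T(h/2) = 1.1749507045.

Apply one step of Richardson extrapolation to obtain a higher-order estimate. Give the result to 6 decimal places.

Error is O(h^2); halving h shrinks it by 2^2 = 4.
Weighted: 4.6998028180 − 1.1225434459 = 3.5772593721
Denominator 4 − 1 = 3.
R = 3.5772593721/3 = 1.1924197907

1.192420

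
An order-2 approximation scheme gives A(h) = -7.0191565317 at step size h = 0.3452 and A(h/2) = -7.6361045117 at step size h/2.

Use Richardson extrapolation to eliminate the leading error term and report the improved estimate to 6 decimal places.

-7.841754

Leading term ∝ h^2; use weight 4 = 2^2.
Weighted: (-30.5444180468) − (-7.0191565317) = -23.5252615151
Denominator 4 − 1 = 3.
R = (-23.5252615151)/3 = -7.8417538384
Shift from A(h/2): −0.2056493267.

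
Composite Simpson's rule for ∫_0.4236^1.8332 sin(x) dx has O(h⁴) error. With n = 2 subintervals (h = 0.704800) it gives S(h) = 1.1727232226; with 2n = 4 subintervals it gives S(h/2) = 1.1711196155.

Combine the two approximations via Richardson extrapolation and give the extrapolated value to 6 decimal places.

The method has order 4: 2^4 = 16.
16*1.1711196155 = 18.7379138480; subtract 1.1727232226 → 17.5651906254
Denominator 16 − 1 = 15.
(16*1.1711196155 − 1.1727232226)/(16 − 1) = 1.1710127084

1.171013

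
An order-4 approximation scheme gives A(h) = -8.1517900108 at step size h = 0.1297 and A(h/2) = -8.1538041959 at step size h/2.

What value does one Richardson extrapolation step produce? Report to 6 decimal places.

-8.153938

The method has order 4: 2^4 = 16.
2^4*A(h/2) = -130.4608671344; minus A(h) gives -122.3090771236.
(16*(-8.1538041959) − (-8.1517900108))/(16 − 1) = -8.1539384749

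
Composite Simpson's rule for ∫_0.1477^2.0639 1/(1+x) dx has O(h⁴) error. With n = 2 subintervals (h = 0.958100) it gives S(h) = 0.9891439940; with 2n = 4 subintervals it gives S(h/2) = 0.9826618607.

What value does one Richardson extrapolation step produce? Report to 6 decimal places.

r = 4, so 2^r = 16.
Weighted: 15.7225897712 − 0.9891439940 = 14.7334457772
Denominator 16 − 1 = 15.
R = 14.7334457772/15 = 0.9822297185
Gap between inputs: 6.482e-03; correction applied: −0.0004321422.

0.982230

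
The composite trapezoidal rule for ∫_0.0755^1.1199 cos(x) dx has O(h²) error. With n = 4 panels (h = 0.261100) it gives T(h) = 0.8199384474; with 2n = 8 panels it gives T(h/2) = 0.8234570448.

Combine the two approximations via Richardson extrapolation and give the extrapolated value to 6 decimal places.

0.824630

r = 2, so 2^r = 4.
4 × 0.8234570448 = 3.2938281792; 3.2938281792 − 0.8199384474 = 2.4738897318
(4 × 0.8234570448 − 0.8199384474)/(4 − 1) = 0.8246299106
Shift from A(h/2): +0.0011728658.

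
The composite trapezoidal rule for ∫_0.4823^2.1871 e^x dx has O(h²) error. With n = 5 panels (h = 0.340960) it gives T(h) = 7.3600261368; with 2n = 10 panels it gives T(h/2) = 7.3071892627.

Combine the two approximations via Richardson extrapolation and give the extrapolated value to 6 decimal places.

Error is O(h^2); halving h shrinks it by 2^2 = 4.
Difference of the inputs: 7.3071892627 − 7.3600261368 = -0.0528368741
Divide by 2^2 − 1 = 3: (-0.0528368741)/3 = -0.0176122914
R = A(h/2) + (A(h/2) − A(h))/3 = 7.3071892627 − 0.0176122914 = 7.2895769713

7.289577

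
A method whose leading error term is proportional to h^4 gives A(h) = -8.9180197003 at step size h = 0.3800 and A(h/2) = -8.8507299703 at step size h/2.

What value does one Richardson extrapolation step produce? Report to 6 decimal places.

-8.846244

r = 4: numerator weight 16, denominator 15.
16 × (-8.8507299703) − (-8.9180197003) = -132.6936598245
Denominator 16 − 1 = 15.
Result: -8.8462439883
Shift from A(h/2): +0.0044859820.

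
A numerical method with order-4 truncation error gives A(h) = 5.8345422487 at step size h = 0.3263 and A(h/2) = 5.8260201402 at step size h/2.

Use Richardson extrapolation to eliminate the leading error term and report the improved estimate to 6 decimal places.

Leading term ∝ h^4; use weight 16 = 2^4.
16×5.8260201402 − 5.8345422487 = 87.3817799945
R = 87.3817799945/15 = 5.8254519996
Gap between inputs: 8.522e-03; correction applied: −0.0005681406.

5.825452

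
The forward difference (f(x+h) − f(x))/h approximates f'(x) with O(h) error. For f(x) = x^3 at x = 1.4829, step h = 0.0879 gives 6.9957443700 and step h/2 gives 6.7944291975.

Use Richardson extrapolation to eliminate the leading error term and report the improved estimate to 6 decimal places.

6.593114

Order 1 gives 2^r = 2 and 2^r − 1 = 1.
2^1*A(h/2) = 13.5888583950; minus A(h) gives 6.5931140250.
Denominator 2 − 1 = 1.
Extrapolated: 6.5931140250 / 1 = 6.5931140250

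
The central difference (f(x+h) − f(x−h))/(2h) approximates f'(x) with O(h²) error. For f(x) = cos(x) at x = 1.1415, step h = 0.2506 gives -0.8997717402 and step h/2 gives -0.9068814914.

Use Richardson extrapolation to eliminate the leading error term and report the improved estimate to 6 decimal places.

-0.909251

The method has order 2: 2^2 = 4.
4×(-0.9068814914) = -3.6275259656; (-3.6275259656) − (-0.8997717402) = -2.7277542254
Divide by 2^2 − 1 = 3.
R = (-2.7277542254)/3 = -0.9092514085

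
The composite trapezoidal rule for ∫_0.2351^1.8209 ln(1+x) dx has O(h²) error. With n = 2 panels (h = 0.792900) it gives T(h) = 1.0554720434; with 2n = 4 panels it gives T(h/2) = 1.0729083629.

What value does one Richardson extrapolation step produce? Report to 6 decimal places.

1.078720

Order 2 gives 2^r = 4 and 2^r − 1 = 3.
Numerator 4 × A(h/2) − A(h) = 4 × 1.0729083629 − 1.0554720434 = 3.2361614082
Extrapolated: 3.2361614082 / 3 = 1.0787204694
Shift from A(h/2): +0.0058121065.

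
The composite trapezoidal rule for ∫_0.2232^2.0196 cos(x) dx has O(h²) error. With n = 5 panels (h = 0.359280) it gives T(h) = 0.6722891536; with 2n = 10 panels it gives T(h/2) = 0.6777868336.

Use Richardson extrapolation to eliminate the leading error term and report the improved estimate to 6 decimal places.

0.679619

The method has order 2: 2^2 = 4.
2^2 × A(h/2) = 2.7111473344; minus A(h) gives 2.0388581808.
2.0388581808 ÷ 3 = 0.6796193936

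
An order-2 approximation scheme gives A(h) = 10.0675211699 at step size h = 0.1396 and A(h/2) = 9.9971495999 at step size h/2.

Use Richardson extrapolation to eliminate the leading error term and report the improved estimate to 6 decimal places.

With r = 2 the leading error scales as h^2, so the weight is 2^2 = 4.
Weighted: 39.9885983996 − 10.0675211699 = 29.9210772297
Denominator 4 − 1 = 3.
(4×9.9971495999 − 10.0675211699)/(4 − 1) = 9.9736924099

9.973692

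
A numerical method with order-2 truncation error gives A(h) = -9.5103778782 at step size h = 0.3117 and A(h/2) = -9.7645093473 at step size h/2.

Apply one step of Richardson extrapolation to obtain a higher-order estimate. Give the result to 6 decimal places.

-9.849220

The method has order 2: 2^2 = 4.
4·(-9.7645093473) = -39.0580373892; (-39.0580373892) − (-9.5103778782) = -29.5476595110
Denominator 4 − 1 = 3.
Result: -9.8492198370
Gap between inputs: 2.541e-01; correction applied: −0.0847104897.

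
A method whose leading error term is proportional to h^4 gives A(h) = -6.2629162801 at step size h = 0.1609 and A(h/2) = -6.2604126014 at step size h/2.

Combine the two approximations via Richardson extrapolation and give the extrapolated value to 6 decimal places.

r = 4: numerator weight 16, denominator 15.
2^4×A(h/2) = -100.1666016224; minus A(h) gives -93.9036853423.
Extrapolated: (-93.9036853423) / 15 = -6.2602456895
Gap between inputs: 2.504e-03; correction applied: +0.0001669119.

-6.260246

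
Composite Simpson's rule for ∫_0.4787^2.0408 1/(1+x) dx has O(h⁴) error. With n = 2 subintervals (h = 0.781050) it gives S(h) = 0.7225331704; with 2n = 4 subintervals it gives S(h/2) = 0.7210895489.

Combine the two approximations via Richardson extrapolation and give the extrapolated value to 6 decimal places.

0.720993

Order 4 gives 2^r = 16 and 2^r − 1 = 15.
16·0.7210895489 − 0.7225331704 = 10.8148996120
Denominator 16 − 1 = 15.
Result: 0.7209933075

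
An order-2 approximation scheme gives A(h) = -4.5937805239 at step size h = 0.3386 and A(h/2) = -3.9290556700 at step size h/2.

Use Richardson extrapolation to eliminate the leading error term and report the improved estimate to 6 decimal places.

Method order is 2; weight 2^2 = 4.
Weighted: (-15.7162226800) − (-4.5937805239) = -11.1224421561
Denominator 4 − 1 = 3.
Result: -3.7074807187
Shift from A(h/2): +0.2215749513.

-3.707481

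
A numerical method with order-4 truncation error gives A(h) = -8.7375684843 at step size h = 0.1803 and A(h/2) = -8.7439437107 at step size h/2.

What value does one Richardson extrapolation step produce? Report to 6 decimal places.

The method has order 4: 2^4 = 16.
Numerator 16 × A(h/2) − A(h) = 16 × (-8.7439437107) − (-8.7375684843) = -131.1655308869
Denominator 16 − 1 = 15.
Result: -8.7443687258

-8.744369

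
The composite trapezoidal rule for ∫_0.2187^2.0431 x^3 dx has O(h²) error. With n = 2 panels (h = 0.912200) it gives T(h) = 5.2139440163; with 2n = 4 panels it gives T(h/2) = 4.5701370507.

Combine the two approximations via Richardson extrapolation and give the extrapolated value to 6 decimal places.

4.355535

r = 2, so 2^r = 4.
Weighted: 18.2805482028 − 5.2139440163 = 13.0666041865
13.0666041865 ÷ 3 = 4.3555347288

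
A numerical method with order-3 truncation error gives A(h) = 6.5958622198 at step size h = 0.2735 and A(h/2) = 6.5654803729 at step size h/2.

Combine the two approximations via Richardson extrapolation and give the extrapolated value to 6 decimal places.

6.561140

With r = 3 the leading error scales as h^3, so the weight is 2^3 = 8.
8*6.5654803729 = 52.5238429832; 52.5238429832 − 6.5958622198 = 45.9279807634
R = 45.9279807634/7 = 6.5611401091
Shift from A(h/2): −0.0043402638.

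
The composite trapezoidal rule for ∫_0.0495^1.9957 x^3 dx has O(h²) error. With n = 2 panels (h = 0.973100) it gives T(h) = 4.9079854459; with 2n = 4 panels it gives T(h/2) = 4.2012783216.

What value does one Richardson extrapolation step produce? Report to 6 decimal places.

3.965709

Leading term ∝ h^2; use weight 4 = 2^2.
Weighted: 16.8051132864 − 4.9079854459 = 11.8971278405
11.8971278405 ÷ 3 = 3.9657092802
Shift from A(h/2): −0.2355690414.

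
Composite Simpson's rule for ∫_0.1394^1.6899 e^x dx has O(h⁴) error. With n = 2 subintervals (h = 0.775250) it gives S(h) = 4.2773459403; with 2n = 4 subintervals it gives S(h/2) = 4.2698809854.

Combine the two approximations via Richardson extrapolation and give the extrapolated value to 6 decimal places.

Error is O(h^4); halving h shrinks it by 2^4 = 16.
16×4.2698809854 − 4.2773459403 = 64.0407498261
64.0407498261 ÷ 15 = 4.2693833217

4.269383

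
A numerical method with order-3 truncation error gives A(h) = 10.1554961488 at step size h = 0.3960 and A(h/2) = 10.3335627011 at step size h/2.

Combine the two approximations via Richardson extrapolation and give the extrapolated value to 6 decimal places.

Leading term ∝ h^3; use weight 8 = 2^3.
Numerator 8·A(h/2) − A(h) = 8·10.3335627011 − 10.1554961488 = 72.5130054600
Denominator 8 − 1 = 7.
Result: 10.3590007800

10.359001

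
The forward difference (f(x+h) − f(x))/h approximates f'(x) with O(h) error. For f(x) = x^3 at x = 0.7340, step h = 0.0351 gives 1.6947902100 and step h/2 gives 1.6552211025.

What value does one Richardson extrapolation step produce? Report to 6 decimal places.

1.615652

r = 1: numerator weight 2, denominator 1.
Top: 2(1.6552211025) − (1.6947902100) = 1.6156519950
R = 1.6156519950/1 = 1.6156519950
Correction |R − A(h/2)| = 3.957e-02; gap |A(h/2) − A(h)| = 3.957e-02.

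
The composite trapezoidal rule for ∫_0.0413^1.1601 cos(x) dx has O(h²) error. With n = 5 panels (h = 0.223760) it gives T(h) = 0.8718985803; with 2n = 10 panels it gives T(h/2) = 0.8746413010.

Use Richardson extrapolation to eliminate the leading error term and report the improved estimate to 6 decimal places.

0.875556

Leading term ∝ h^2; use weight 4 = 2^2.
4 × 0.8746413010 = 3.4985652040; subtract 0.8718985803 → 2.6266666237
Denominator 4 − 1 = 3.
So the Richardson estimate is 0.8755555412.
Gap between inputs: 2.743e-03; correction applied: +0.0009142402.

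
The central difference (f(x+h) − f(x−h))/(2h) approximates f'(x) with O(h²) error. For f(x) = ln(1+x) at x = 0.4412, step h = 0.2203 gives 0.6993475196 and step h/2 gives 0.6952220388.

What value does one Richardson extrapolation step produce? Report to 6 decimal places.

0.693847

Leading term ∝ h^2; use weight 4 = 2^2.
Top: 4(0.6952220388) − (0.6993475196) = 2.0815406356
Extrapolated: 2.0815406356 / 3 = 0.6938468785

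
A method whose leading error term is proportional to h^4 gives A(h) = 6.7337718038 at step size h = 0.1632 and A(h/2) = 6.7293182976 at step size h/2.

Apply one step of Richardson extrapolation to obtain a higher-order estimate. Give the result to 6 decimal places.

Order 4 gives 2^r = 16 and 2^r − 1 = 15.
16×6.7293182976 = 107.6690927616; subtract 6.7337718038 → 100.9353209578
(16×6.7293182976 − 6.7337718038)/(16 − 1) = 6.7290213972
Gap between inputs: 4.454e-03; correction applied: −0.0002969004.

6.729021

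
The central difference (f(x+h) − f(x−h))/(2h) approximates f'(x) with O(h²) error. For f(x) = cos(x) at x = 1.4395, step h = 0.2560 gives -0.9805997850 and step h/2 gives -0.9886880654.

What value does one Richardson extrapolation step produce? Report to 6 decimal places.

With r = 2 the leading error scales as h^2, so the weight is 2^2 = 4.
A(h/2) − A(h) = -0.9886880654 − (-0.9805997850) = -0.0080882804
Divide by 2^2 − 1 = 3: (-0.0080882804)/3 = -0.0026960935
R = -0.9886880654 − 0.0026960935 = -0.9913841589

-0.991384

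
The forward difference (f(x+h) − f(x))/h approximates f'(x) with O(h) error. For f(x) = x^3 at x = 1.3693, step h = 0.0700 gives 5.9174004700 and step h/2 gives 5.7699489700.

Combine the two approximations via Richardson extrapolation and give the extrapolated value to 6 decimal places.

r = 1, so 2^r = 2.
2×5.7699489700 = 11.5398979400; subtract 5.9174004700 → 5.6224974700
Extrapolated: 5.6224974700 / 1 = 5.6224974700

5.622497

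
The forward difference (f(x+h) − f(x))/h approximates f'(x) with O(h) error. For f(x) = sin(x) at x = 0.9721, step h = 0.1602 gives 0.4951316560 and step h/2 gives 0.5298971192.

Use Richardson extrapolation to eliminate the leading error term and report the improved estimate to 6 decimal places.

0.564663

r = 1: numerator weight 2, denominator 1.
Top: 2(0.5298971192) − (0.4951316560) = 0.5646625824
Divide by 2^1 − 1 = 1.
0.5646625824 ÷ 1 = 0.5646625824
Shift from A(h/2): +0.0347654632.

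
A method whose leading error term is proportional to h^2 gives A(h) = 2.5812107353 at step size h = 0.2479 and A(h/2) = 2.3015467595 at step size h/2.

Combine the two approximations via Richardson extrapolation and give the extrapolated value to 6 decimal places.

Error is O(h^2); halving h shrinks it by 2^2 = 4.
4×2.3015467595 − 2.5812107353 = 6.6249763027
Divide by 2^2 − 1 = 3.
Result: 2.2083254342
Gap between inputs: 2.797e-01; correction applied: −0.0932213253.

2.208325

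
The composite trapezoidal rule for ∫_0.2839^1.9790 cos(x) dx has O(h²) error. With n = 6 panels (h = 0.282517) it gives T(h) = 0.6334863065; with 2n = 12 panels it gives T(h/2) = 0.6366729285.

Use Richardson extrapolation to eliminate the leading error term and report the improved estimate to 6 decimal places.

0.637735

The method has order 2: 2^2 = 4.
Top: 4(0.6366729285) − (0.6334863065) = 1.9132054075
(4×0.6366729285 − 0.6334863065)/(4 − 1) = 0.6377351358
Correction |R − A(h/2)| = 1.062e-03; gap |A(h/2) − A(h)| = 3.187e-03.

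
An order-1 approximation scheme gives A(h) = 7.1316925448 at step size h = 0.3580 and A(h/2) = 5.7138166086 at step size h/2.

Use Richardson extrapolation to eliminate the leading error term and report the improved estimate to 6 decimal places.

r = 1, so 2^r = 2.
Numerator 2×A(h/2) − A(h) = 2×5.7138166086 − 7.1316925448 = 4.2959406724
(2×5.7138166086 − 7.1316925448)/(2 − 1) = 4.2959406724
Correction |R − A(h/2)| = 1.418e+00; gap |A(h/2) − A(h)| = 1.418e+00.

4.295941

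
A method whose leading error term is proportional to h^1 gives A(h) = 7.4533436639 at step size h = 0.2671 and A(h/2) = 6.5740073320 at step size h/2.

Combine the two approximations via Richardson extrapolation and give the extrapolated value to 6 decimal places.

The method has order 1: 2^1 = 2.
2·6.5740073320 = 13.1480146640; 13.1480146640 − 7.4533436639 = 5.6946710001
5.6946710001 ÷ 1 = 5.6946710001

5.694671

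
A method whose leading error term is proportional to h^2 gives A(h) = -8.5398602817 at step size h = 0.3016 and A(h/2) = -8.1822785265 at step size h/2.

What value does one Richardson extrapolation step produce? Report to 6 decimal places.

-8.063085

The method has order 2: 2^2 = 4.
Difference of the inputs: -8.1822785265 − (-8.5398602817) = 0.3575817552
Divide by 2^2 − 1 = 3: 0.3575817552/3 = 0.1191939184
R = -8.1822785265 + 0.1191939184 = -8.0630846081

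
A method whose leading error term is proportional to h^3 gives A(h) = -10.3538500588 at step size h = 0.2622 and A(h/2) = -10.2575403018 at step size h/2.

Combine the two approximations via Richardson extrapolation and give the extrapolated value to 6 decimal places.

With r = 3 the leading error scales as h^3, so the weight is 2^3 = 8.
Top: 8(-10.2575403018) − (-10.3538500588) = -71.7064723556
Divide by 2^3 − 1 = 7.
So the Richardson estimate is -10.2437817651.

-10.243782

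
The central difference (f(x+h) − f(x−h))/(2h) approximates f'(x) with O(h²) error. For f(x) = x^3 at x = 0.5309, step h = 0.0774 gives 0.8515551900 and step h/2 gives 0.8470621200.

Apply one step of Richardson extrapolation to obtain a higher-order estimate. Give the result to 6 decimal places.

Error is O(h^2); halving h shrinks it by 2^2 = 4.
2^2*A(h/2) = 3.3882484800; minus A(h) gives 2.5366932900.
Denominator 4 − 1 = 3.
2.5366932900 ÷ 3 = 0.8455644300

0.845564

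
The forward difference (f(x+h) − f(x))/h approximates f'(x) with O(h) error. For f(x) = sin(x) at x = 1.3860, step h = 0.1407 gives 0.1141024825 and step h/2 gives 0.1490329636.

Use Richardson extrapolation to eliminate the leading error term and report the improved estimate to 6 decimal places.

0.183963

r = 1: numerator weight 2, denominator 1.
Top: 2(0.1490329636) − (0.1141024825) = 0.1839634447
0.1839634447 ÷ 1 = 0.1839634447
Shift from A(h/2): +0.0349304811.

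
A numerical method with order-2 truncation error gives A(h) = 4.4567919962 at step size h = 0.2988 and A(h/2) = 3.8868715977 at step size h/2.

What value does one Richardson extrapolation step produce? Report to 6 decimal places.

r = 2, so 2^r = 4.
Difference of the inputs: 3.8868715977 − 4.4567919962 = -0.5699203985
Divide by 2^2 − 1 = 3: (-0.5699203985)/3 = -0.1899734662
R = A(h/2) + (A(h/2) − A(h))/3 = 3.8868715977 − 0.1899734662 = 3.6968981315

3.696898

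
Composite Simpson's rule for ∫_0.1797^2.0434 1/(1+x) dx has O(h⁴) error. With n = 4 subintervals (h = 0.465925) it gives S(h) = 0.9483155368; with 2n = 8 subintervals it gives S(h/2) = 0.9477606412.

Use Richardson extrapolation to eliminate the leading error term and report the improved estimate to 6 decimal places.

Error is O(h^4); halving h shrinks it by 2^4 = 16.
Numerator 16*A(h/2) − A(h) = 16*0.9477606412 − 0.9483155368 = 14.2158547224
Divide by 2^4 − 1 = 15.
So the Richardson estimate is 0.9477236482.

0.947724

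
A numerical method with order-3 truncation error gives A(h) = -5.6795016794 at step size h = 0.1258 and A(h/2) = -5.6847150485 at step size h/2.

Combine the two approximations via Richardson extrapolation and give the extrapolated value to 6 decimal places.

-5.685460

Error is O(h^3); halving h shrinks it by 2^3 = 8.
2^3*A(h/2) = -45.4777203880; minus A(h) gives -39.7982187086.
Extrapolated: (-39.7982187086) / 7 = -5.6854598155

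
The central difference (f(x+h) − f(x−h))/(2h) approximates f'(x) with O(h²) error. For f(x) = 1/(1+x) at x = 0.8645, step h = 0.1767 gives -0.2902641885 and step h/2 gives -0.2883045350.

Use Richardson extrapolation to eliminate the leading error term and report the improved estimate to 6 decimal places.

Error is O(h^2); halving h shrinks it by 2^2 = 4.
2^2×A(h/2) = -1.1532181400; minus A(h) gives -0.8629539515.
Denominator 4 − 1 = 3.
(-0.8629539515) ÷ 3 = -0.2876513172

-0.287651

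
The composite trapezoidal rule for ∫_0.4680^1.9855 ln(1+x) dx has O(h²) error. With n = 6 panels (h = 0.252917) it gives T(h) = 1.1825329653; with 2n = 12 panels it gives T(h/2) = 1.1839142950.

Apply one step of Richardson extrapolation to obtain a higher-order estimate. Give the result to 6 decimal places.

1.184375

r = 2, so 2^r = 4.
Weighted: 4.7356571800 − 1.1825329653 = 3.5531242147
Denominator 4 − 1 = 3.
3.5531242147 ÷ 3 = 1.1843747382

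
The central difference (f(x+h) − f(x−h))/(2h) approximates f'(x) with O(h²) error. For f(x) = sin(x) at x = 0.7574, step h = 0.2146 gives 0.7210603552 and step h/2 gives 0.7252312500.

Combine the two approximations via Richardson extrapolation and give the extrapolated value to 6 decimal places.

0.726622

r = 2: numerator weight 4, denominator 3.
4*0.7252312500 = 2.9009250000; 2.9009250000 − 0.7210603552 = 2.1798646448
2.1798646448 ÷ 3 = 0.7266215483
Shift from A(h/2): +0.0013902983.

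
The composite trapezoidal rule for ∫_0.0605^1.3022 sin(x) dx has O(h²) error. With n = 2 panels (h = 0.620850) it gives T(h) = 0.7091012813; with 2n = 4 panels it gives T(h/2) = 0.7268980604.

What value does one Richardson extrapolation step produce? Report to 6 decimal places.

Error is O(h^2); halving h shrinks it by 2^2 = 4.
Top: 4(0.7268980604) − (0.7091012813) = 2.1984909603
Denominator 4 − 1 = 3.
So the Richardson estimate is 0.7328303201.

0.732830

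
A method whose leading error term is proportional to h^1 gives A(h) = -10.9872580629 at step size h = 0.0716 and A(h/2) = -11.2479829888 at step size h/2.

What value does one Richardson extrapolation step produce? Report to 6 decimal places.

Leading term ∝ h^1; use weight 2 = 2^1.
2·(-11.2479829888) − (-10.9872580629) = -11.5087079147
Divide by 2^1 − 1 = 1.
R = (-11.5087079147)/1 = -11.5087079147

-11.508708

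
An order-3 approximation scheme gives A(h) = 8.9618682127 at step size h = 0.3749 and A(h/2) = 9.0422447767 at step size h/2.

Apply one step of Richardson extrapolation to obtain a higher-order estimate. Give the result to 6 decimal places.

9.053727

Method order is 3; weight 2^3 = 8.
8×9.0422447767 − 8.9618682127 = 63.3760900009
Denominator 8 − 1 = 7.
So the Richardson estimate is 9.0537271430.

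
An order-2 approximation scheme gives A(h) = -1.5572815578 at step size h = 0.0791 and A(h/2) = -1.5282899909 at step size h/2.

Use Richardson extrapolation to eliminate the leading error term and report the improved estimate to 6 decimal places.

-1.518626

r = 2: numerator weight 4, denominator 3.
Numerator 4*A(h/2) − A(h) = 4*(-1.5282899909) − (-1.5572815578) = -4.5558784058
R = (-4.5558784058)/3 = -1.5186261353
Gap between inputs: 2.899e-02; correction applied: +0.0096638556.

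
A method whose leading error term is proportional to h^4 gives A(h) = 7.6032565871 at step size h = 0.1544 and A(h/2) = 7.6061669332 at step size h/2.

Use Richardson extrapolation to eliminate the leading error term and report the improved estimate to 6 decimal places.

7.606361

With r = 4 the leading error scales as h^4, so the weight is 2^4 = 16.
Weighted: 121.6986709312 − 7.6032565871 = 114.0954143441
Divide by 2^4 − 1 = 15.
114.0954143441 ÷ 15 = 7.6063609563
Correction |R − A(h/2)| = 1.940e-04; gap |A(h/2) − A(h)| = 2.910e-03.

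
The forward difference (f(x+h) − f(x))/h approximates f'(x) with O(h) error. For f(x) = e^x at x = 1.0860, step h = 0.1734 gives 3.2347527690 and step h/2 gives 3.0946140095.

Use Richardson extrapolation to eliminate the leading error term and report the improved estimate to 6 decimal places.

2.954475

Error is O(h^1); halving h shrinks it by 2^1 = 2.
Top: 2(3.0946140095) − (3.2347527690) = 2.9544752500
2.9544752500 ÷ 1 = 2.9544752500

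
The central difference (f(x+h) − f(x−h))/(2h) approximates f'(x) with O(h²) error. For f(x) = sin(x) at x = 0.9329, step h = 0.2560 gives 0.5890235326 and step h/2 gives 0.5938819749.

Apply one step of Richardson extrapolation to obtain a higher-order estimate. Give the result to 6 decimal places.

The method has order 2: 2^2 = 4.
A(h/2) − A(h) = 0.5938819749 − 0.5890235326 = 0.0048584423
Divide by 2^2 − 1 = 3: 0.0048584423/3 = 0.0016194808
R = 0.5938819749 + 0.0016194808 = 0.5955014557

0.595501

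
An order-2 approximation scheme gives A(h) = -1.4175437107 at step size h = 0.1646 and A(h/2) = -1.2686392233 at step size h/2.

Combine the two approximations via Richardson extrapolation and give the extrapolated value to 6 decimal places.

The method has order 2: 2^2 = 4.
4 × (-1.2686392233) = -5.0745568932; subtract (-1.4175437107) → -3.6570131825
Divide by 2^2 − 1 = 3.
(-3.6570131825) ÷ 3 = -1.2190043942

-1.219004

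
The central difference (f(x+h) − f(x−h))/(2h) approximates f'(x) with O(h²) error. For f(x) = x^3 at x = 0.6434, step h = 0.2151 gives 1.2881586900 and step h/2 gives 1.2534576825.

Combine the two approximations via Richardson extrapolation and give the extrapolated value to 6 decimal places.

The method has order 2: 2^2 = 4.
Numerator 4*A(h/2) − A(h) = 4*1.2534576825 − 1.2881586900 = 3.7256720400
R = 3.7256720400/3 = 1.2418906800

1.241891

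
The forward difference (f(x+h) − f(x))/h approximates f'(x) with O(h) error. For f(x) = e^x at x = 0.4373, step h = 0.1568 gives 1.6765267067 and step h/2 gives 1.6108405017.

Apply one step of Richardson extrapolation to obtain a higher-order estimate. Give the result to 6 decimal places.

The method has order 1: 2^1 = 2.
2^1 × A(h/2) = 3.2216810034; minus A(h) gives 1.5451542967.
Divide by 2^1 − 1 = 1.
(2 × 1.6108405017 − 1.6765267067)/(2 − 1) = 1.5451542967
Correction |R − A(h/2)| = 6.569e-02; gap |A(h/2) − A(h)| = 6.569e-02.

1.545154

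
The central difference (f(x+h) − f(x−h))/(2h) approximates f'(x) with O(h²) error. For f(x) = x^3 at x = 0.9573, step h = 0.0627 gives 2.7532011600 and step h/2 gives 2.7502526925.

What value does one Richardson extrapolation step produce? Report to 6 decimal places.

Order 2 gives 2^r = 4 and 2^r − 1 = 3.
Top: 4(2.7502526925) − (2.7532011600) = 8.2478096100
Extrapolated: 8.2478096100 / 3 = 2.7492698700
Shift from A(h/2): −0.0009828225.

2.749270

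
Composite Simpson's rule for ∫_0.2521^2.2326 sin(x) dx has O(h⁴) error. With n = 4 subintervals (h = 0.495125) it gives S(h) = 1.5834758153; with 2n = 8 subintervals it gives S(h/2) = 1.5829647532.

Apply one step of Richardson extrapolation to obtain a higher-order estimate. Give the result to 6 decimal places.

With r = 4 the leading error scales as h^4, so the weight is 2^4 = 16.
16 × 1.5829647532 = 25.3274360512; subtract 1.5834758153 → 23.7439602359
R = 23.7439602359/15 = 1.5829306824
Gap between inputs: 5.111e-04; correction applied: −0.0000340708.

1.582931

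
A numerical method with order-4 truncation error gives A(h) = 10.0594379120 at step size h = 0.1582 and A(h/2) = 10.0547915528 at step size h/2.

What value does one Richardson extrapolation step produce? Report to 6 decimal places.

10.054482

With r = 4 the leading error scales as h^4, so the weight is 2^4 = 16.
Top: 16(10.0547915528) − (10.0594379120) = 150.8172269328
R = 150.8172269328/15 = 10.0544817955
Gap between inputs: 4.646e-03; correction applied: −0.0003097573.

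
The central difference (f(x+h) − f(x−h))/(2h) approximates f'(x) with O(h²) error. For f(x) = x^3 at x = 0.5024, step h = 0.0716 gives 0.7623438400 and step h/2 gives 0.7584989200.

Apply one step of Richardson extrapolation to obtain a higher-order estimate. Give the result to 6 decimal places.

0.757217

The method has order 2: 2^2 = 4.
A(h/2) − A(h) = 0.7584989200 − 0.7623438400 = -0.0038449200
Correction (A(h/2) − A(h))/(4 − 1) = (-0.0038449200)/3 = -0.0012816400
R = 0.7584989200 − 0.0012816400 = 0.7572172800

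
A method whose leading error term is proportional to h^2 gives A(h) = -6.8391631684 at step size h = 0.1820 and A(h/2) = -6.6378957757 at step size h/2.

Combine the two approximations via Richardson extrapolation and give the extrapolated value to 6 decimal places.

Method order is 2; weight 2^2 = 4.
Weighted: (-26.5515831028) − (-6.8391631684) = -19.7124199344
Divide by 2^2 − 1 = 3.
(-19.7124199344) ÷ 3 = -6.5708066448

-6.570807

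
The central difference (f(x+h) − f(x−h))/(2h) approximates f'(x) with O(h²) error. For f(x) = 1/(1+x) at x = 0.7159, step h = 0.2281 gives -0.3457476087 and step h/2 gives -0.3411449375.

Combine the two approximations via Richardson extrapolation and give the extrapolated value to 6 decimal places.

Method order is 2; weight 2^2 = 4.
4*(-0.3411449375) = -1.3645797500; subtract (-0.3457476087) → -1.0188321413
Divide by 2^2 − 1 = 3.
(-1.0188321413) ÷ 3 = -0.3396107138

-0.339611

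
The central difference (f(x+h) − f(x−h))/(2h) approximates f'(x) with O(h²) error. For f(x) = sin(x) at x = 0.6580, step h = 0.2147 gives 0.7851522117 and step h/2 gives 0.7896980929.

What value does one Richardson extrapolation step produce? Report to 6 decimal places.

0.791213

Method order is 2; weight 2^2 = 4.
Top: 4(0.7896980929) − (0.7851522117) = 2.3736401599
2.3736401599 ÷ 3 = 0.7912133866
Correction |R − A(h/2)| = 1.515e-03; gap |A(h/2) − A(h)| = 4.546e-03.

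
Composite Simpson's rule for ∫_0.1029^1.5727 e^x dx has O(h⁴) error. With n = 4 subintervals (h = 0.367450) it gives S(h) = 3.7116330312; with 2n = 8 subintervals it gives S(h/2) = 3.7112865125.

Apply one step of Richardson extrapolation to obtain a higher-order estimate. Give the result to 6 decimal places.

3.711263

Order 4 gives 2^r = 16 and 2^r − 1 = 15.
16*3.7112865125 = 59.3805842000; 59.3805842000 − 3.7116330312 = 55.6689511688
(16*3.7112865125 − 3.7116330312)/(16 − 1) = 3.7112634113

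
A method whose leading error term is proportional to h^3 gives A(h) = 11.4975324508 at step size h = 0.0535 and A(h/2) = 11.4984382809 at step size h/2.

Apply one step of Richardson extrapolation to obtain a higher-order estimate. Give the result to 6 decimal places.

The method has order 3: 2^3 = 8.
Difference of the inputs: 11.4984382809 − 11.4975324508 = 0.0009058301
Correction (A(h/2) − A(h))/(8 − 1) = 0.0009058301/7 = 0.0001294043
R = A(h/2) + (A(h/2) − A(h))/7 = 11.4984382809 + 0.0001294043 = 11.4985676852
Shift from A(h/2): +0.0001294043.

11.498568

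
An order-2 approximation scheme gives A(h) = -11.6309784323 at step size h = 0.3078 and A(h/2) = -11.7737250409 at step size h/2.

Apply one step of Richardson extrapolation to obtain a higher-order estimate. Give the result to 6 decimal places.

Leading term ∝ h^2; use weight 4 = 2^2.
4·(-11.7737250409) − (-11.6309784323) = -35.4639217313
Divide by 2^2 − 1 = 3.
R = (-35.4639217313)/3 = -11.8213072438

-11.821307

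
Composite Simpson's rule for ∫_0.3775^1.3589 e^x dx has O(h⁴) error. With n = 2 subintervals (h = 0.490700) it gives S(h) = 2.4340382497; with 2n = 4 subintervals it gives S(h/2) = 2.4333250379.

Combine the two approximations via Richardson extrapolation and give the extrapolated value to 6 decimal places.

2.433277

Order 4 gives 2^r = 16 and 2^r − 1 = 15.
Difference of the inputs: 2.4333250379 − 2.4340382497 = -0.0007132118
Divide by 2^4 − 1 = 15: (-0.0007132118)/15 = -0.0000475475
R = 2.4333250379 − 0.0000475475 = 2.4332774904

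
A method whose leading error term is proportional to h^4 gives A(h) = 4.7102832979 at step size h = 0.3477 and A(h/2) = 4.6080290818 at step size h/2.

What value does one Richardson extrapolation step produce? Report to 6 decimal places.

4.601212

r = 4: numerator weight 16, denominator 15.
16·4.6080290818 = 73.7284653088; 73.7284653088 − 4.7102832979 = 69.0181820109
Divide by 2^4 − 1 = 15.
So the Richardson estimate is 4.6012121341.
Shift from A(h/2): −0.0068169477.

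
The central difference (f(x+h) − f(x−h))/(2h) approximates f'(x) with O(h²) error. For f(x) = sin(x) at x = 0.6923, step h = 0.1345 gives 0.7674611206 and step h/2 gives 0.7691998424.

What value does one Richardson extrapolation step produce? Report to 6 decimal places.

r = 2, so 2^r = 4.
Weighted: 3.0767993696 − 0.7674611206 = 2.3093382490
R = 2.3093382490/3 = 0.7697794163
Correction |R − A(h/2)| = 5.796e-04; gap |A(h/2) − A(h)| = 1.739e-03.

0.769779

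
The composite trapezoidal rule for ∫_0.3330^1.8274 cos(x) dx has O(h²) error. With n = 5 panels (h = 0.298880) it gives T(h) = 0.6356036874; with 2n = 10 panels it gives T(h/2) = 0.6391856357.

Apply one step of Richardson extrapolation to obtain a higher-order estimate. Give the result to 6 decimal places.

0.640380

The method has order 2: 2^2 = 4.
4·0.6391856357 = 2.5567425428; 2.5567425428 − 0.6356036874 = 1.9211388554
Divide by 2^2 − 1 = 3.
Result: 0.6403796185
Gap between inputs: 3.582e-03; correction applied: +0.0011939828.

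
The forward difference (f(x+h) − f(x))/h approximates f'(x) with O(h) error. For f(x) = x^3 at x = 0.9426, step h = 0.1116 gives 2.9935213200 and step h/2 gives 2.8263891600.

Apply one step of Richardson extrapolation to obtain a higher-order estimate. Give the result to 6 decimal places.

2.659257

With r = 1 the leading error scales as h^1, so the weight is 2^1 = 2.
Top: 2(2.8263891600) − (2.9935213200) = 2.6592570000
Denominator 2 − 1 = 1.
So the Richardson estimate is 2.6592570000.
Shift from A(h/2): −0.1671321600.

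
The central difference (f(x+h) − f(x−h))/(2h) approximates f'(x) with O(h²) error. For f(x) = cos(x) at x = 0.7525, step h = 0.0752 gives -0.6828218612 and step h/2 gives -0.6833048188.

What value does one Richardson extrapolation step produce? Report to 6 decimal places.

-0.683466

Leading term ∝ h^2; use weight 4 = 2^2.
Weighted: (-2.7332192752) − (-0.6828218612) = -2.0503974140
Divide by 2^2 − 1 = 3.
Result: -0.6834658047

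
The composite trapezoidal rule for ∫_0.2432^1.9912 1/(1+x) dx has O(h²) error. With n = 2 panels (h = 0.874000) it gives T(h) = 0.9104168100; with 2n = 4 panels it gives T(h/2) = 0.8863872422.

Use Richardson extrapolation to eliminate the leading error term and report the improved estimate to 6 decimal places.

r = 2, so 2^r = 4.
4·0.8863872422 = 3.5455489688; 3.5455489688 − 0.9104168100 = 2.6351321588
Extrapolated: 2.6351321588 / 3 = 0.8783773863
Shift from A(h/2): −0.0080098559.

0.878377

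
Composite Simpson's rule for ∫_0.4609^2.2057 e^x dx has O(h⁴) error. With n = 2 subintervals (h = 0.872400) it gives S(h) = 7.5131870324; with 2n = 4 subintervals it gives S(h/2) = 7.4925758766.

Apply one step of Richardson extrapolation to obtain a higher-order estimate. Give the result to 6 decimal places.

Error is O(h^4); halving h shrinks it by 2^4 = 16.
16*7.4925758766 = 119.8812140256; 119.8812140256 − 7.5131870324 = 112.3680269932
(16*7.4925758766 − 7.5131870324)/(16 − 1) = 7.4912017995

7.491202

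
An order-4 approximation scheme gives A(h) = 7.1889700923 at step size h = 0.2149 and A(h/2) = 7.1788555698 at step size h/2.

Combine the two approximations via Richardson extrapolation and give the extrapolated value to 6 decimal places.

7.178181

With r = 4 the leading error scales as h^4, so the weight is 2^4 = 16.
2^4×A(h/2) = 114.8616891168; minus A(h) gives 107.6727190245.
(16×7.1788555698 − 7.1889700923)/(16 − 1) = 7.1781812683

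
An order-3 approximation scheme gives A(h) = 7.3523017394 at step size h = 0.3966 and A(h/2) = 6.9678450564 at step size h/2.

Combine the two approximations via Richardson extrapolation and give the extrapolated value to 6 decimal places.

6.912923

Error is O(h^3); halving h shrinks it by 2^3 = 8.
8*6.9678450564 − 7.3523017394 = 48.3904587118
Denominator 8 − 1 = 7.
Extrapolated: 48.3904587118 / 7 = 6.9129226731
Correction |R − A(h/2)| = 5.492e-02; gap |A(h/2) − A(h)| = 3.845e-01.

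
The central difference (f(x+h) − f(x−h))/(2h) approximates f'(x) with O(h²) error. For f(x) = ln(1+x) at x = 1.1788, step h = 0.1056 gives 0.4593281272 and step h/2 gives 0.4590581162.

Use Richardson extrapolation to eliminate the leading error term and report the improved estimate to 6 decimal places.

0.458968

Leading term ∝ h^2; use weight 4 = 2^2.
2^2*A(h/2) = 1.8362324648; minus A(h) gives 1.3769043376.
Denominator 4 − 1 = 3.
(4*0.4590581162 − 0.4593281272)/(4 − 1) = 0.4589681125
Correction |R − A(h/2)| = 9.000e-05; gap |A(h/2) − A(h)| = 2.700e-04.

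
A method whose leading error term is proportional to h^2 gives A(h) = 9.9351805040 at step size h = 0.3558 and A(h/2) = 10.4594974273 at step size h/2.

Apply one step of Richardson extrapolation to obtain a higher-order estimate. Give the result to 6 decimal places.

10.634270

r = 2: numerator weight 4, denominator 3.
Numerator 4*A(h/2) − A(h) = 4*10.4594974273 − 9.9351805040 = 31.9028092052
R = 31.9028092052/3 = 10.6342697351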